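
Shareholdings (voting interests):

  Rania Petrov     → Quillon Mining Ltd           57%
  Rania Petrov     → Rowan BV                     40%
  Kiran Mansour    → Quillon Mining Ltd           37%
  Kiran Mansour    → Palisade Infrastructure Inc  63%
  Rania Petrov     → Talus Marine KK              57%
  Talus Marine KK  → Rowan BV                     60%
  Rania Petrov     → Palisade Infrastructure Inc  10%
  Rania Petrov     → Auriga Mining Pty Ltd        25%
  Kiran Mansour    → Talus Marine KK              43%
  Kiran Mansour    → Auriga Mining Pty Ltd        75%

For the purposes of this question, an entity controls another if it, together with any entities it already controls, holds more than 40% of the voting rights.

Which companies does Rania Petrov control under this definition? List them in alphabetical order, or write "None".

Rania holds 57% of Talus, so Rania controls Talus.
Rania holds 57% of Quillon, so Rania controls Quillon.
Rania and Talus together hold 40% + 60% = 100% of Rowan, so Rania controls Rowan.
No other company's threshold is met.

Quillon Mining Ltd, Rowan BV, Talus Marine KK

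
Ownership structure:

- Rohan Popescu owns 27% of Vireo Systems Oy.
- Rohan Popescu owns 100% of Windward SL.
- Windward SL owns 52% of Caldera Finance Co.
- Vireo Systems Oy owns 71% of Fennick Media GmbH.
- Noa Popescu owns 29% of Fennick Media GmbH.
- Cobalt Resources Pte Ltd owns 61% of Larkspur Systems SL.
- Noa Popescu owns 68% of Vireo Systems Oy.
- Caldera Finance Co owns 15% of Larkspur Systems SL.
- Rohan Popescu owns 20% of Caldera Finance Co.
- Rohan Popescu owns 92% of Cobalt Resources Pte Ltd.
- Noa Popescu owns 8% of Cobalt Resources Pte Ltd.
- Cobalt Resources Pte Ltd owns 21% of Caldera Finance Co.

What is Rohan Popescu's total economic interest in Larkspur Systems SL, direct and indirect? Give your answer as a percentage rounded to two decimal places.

Rohan reaches Larkspur along 4 paths.
Via Cobalt: 92% × 61% = 56.12%.
Via Windward → Caldera: 100% × 52% × 15% = 7.8%.
Via Cobalt → Caldera: 92% × 21% × 15% = 2.898%.
Via Caldera: 20% × 15% = 3%.
Total: 56.12% + 7.8% + 2.898% + 3% = 69.818%.
Rounded: 69.82%.

69.82%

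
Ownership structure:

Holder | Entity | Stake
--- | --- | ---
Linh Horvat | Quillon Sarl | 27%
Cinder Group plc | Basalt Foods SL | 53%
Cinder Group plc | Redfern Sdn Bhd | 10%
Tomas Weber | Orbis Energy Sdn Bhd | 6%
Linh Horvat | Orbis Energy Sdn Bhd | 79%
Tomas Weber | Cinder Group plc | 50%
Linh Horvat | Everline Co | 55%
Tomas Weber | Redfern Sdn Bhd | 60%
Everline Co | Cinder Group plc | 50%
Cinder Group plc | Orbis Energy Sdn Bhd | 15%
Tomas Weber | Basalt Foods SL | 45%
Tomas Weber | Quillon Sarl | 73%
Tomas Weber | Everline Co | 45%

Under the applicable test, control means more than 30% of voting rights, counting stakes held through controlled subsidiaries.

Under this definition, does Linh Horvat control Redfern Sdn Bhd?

Linh holds 55% of Everline, so Linh controls Everline.
Everline holds 50% of Cinder, so Linh controls Cinder.
Linh and Cinder together hold 79% + 15% = 94% of Orbis, so Linh controls Orbis.
Cinder holds 53% of Basalt, so Linh controls Basalt.
In Redfern, Linh's side holds only 10%, not > 30%.
So Linh does not control Redfern.

No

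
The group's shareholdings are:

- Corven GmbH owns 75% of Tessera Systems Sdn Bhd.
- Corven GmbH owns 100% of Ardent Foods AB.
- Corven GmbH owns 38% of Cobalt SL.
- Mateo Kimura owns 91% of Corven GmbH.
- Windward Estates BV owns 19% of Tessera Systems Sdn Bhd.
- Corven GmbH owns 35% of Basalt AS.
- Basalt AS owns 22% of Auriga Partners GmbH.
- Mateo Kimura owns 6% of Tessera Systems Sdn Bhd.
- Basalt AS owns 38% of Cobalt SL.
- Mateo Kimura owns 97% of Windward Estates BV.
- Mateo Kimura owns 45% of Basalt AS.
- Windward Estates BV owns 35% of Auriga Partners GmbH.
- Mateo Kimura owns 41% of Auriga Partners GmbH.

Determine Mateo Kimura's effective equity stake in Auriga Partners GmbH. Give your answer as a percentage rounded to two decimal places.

Mateo reaches Auriga along 4 paths.
Via Corven → Basalt: 91% × 35% × 22% = 7.007%.
Via Basalt: 45% × 22% = 9.9%.
Via Windward: 97% × 35% = 33.95%.
Direct stake: 41% = 41%.
Total: 7.007% + 9.9% + 33.95% + 41% = 91.857%.
Rounded: 91.86%.

91.86%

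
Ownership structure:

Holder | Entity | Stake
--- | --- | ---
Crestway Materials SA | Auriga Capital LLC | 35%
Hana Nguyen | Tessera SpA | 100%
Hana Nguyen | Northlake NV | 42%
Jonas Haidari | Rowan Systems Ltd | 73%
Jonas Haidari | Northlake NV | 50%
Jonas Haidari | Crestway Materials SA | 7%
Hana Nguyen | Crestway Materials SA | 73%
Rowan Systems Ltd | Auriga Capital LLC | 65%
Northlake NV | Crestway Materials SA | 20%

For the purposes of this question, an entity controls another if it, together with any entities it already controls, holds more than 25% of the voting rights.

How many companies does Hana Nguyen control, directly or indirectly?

4

Hana holds 42% of Northlake, so Hana controls Northlake.
Hana holds 100% of Tessera, so Hana controls Tessera.
Hana and Northlake together hold 73% + 20% = 93% of Crestway, so Hana controls Crestway.
Crestway holds 35% of Auriga, so Hana controls Auriga.
No other company's threshold is met.
Hana controls 4 companies.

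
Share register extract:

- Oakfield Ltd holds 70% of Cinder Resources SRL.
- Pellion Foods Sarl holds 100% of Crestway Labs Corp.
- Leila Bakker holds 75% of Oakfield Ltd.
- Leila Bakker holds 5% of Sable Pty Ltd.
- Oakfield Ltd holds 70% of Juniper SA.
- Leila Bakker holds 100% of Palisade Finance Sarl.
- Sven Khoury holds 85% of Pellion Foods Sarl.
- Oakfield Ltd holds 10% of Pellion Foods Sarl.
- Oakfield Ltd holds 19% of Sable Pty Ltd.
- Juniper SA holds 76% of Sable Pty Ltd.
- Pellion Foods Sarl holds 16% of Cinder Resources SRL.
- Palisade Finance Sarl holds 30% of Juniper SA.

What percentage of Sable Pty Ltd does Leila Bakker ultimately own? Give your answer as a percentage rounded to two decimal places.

Leila reaches Sable along 4 paths.
Via Palisade → Juniper: 100% × 30% × 76% = 22.8%.
Via Oakfield → Juniper: 75% × 70% × 76% = 39.9%.
Via Oakfield: 75% × 19% = 14.25%.
Direct stake: 5% = 5%.
Total: 22.8% + 39.9% + 14.25% + 5% = 81.95%.

81.95%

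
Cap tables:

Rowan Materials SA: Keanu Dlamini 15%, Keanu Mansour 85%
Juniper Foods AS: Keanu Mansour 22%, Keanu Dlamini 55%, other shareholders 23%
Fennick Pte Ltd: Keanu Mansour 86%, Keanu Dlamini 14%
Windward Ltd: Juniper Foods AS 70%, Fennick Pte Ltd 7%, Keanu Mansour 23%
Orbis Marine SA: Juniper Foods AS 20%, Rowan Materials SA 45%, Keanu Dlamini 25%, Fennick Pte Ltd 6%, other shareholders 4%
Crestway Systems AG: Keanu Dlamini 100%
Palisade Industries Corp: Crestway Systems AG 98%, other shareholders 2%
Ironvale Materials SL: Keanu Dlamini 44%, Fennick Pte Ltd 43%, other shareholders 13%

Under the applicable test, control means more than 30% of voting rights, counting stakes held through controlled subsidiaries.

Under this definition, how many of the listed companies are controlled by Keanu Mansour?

4

Keanu Mansour holds 85% of Rowan, so Keanu Mansour controls Rowan.
Keanu Mansour holds 86% of Fennick, so Keanu Mansour controls Fennick.
Rowan and Fennick together hold 45% + 6% = 51% of Orbis, so Keanu Mansour controls Orbis.
Fennick holds 43% of Ironvale, so Keanu Mansour controls Ironvale.
No other company's threshold is met.
Keanu Mansour controls 4 companies.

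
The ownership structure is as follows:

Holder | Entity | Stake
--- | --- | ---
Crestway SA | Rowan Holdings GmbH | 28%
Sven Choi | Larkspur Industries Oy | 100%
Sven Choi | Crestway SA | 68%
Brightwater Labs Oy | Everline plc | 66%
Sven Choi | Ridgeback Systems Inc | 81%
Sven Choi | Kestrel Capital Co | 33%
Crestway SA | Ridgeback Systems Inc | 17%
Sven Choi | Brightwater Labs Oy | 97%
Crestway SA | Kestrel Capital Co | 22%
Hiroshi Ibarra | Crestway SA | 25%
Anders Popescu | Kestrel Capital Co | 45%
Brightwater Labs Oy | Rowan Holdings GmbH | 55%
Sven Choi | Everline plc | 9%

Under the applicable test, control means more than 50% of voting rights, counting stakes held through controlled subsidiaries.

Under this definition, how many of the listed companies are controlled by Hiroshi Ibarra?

Hiroshi's largest direct stake is 25% in Crestway, which does not meet the threshold.
Hiroshi controls 0 companies.

0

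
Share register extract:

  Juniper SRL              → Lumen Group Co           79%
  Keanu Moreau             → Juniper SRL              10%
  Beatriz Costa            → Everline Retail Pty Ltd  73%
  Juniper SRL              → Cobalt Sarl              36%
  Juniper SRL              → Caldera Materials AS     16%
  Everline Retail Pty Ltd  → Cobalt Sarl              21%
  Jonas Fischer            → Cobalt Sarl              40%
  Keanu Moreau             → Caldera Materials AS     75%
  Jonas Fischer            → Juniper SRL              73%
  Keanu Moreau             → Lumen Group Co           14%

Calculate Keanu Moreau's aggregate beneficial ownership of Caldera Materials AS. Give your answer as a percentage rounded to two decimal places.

Keanu reaches Caldera along 2 paths.
Direct stake: 75% = 75%.
Via Juniper: 10% × 16% = 1.6%.
Total: 75% + 1.6% = 76.6%.
Rounded: 76.60%.

76.60%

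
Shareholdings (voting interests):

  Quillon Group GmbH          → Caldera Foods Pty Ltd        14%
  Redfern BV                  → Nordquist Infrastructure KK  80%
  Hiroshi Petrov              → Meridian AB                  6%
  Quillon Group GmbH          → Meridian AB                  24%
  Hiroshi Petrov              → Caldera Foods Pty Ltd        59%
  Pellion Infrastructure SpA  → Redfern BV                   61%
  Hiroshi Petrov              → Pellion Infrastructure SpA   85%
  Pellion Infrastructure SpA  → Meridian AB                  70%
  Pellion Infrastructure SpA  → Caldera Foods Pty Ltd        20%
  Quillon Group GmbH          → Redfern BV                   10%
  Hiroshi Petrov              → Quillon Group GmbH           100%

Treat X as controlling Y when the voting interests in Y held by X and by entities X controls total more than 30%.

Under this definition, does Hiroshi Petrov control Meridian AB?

Hiroshi holds 85% of Pellion, so Hiroshi controls Pellion.
Hiroshi holds 100% of Quillon, so Hiroshi controls Quillon.
Hiroshi and Quillon and Pellion together hold 6% + 24% + 70% = 100% of Meridian, so Hiroshi controls Meridian.

Yes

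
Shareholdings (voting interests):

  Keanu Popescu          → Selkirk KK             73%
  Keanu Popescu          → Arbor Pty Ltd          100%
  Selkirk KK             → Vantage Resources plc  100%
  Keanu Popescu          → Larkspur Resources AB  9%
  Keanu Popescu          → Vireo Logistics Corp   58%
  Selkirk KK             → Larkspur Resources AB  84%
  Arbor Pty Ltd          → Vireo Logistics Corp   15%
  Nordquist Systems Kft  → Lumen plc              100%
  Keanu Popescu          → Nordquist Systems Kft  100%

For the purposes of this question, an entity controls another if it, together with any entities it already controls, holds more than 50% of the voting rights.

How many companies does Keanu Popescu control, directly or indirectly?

Keanu holds 73% of Selkirk, so Keanu controls Selkirk.
Keanu holds 100% of Nordquist, so Keanu controls Nordquist.
Keanu holds 100% of Arbor, so Keanu controls Arbor.
Keanu and Selkirk together hold 9% + 84% = 93% of Larkspur, so Keanu controls Larkspur.
Selkirk holds 100% of Vantage, so Keanu controls Vantage.
Arbor and Keanu together hold 15% + 58% = 73% of Vireo, so Keanu controls Vireo.
Nordquist holds 100% of Lumen, so Keanu controls Lumen.
Keanu controls 7 companies.

7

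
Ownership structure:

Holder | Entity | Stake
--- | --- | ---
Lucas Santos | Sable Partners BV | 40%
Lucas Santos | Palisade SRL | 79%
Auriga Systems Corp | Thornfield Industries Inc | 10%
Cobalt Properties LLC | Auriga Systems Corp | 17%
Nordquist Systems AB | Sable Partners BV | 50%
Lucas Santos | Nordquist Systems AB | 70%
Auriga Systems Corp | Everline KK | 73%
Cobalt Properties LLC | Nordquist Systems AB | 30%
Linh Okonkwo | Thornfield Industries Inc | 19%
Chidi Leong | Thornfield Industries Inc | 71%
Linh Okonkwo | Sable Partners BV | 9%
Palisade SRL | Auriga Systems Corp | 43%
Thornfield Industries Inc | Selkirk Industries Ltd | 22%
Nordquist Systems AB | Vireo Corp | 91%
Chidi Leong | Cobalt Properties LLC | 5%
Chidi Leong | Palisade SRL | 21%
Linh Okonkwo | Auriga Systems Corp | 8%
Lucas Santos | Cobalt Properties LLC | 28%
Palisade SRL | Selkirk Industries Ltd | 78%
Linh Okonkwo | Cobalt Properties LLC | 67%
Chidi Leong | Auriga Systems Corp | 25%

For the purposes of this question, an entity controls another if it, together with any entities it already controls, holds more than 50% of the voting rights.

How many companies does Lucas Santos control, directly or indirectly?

Lucas holds 79% of Palisade, so Lucas controls Palisade.
Lucas holds 70% of Nordquist, so Lucas controls Nordquist.
Palisade holds 78% of Selkirk, so Lucas controls Selkirk.
Nordquist holds 91% of Vireo, so Lucas controls Vireo.
Nordquist and Lucas together hold 50% + 40% = 90% of Sable, so Lucas controls Sable.
No other company's threshold is met.
Lucas controls 5 companies.

5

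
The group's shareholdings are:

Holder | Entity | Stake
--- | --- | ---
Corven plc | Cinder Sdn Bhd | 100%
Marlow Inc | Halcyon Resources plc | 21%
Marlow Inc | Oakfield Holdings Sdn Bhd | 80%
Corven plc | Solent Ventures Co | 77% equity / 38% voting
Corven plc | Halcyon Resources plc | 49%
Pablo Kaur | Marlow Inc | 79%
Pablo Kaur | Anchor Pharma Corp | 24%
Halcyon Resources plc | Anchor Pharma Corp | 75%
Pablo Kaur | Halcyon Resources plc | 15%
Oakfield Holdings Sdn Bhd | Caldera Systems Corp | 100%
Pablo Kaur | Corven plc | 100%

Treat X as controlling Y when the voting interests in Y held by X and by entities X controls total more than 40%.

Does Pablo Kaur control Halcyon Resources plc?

Pablo holds 100% of Corven, so Pablo controls Corven.
Pablo holds 79% of Marlow, so Pablo controls Marlow.
Marlow and Pablo and Corven together hold 21% + 15% + 49% = 85% of Halcyon, so Pablo controls Halcyon.

Yes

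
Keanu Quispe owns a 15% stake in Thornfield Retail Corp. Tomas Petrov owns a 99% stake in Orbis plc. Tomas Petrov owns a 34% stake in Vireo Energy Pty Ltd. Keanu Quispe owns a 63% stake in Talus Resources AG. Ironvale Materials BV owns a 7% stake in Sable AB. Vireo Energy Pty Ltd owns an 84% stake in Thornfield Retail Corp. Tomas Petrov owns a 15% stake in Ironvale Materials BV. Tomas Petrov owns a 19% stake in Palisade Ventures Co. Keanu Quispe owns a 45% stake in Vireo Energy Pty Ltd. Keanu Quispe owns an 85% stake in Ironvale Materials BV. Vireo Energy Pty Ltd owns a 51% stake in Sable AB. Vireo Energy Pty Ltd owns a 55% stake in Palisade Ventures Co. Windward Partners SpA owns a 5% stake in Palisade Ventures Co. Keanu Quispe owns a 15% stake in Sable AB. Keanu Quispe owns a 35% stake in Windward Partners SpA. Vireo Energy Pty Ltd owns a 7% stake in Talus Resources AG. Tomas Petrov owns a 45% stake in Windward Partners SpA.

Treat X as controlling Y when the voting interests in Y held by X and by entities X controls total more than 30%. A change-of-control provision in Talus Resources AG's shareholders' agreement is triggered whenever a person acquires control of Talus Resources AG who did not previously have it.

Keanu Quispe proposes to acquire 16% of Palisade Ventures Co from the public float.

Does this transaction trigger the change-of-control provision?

The purchase changes only Keanu's holdings, so Keanu is the only person who could newly come to control Talus.
Keanu holds 45% of Vireo, so Keanu controls Vireo.
Keanu and Vireo together hold 63% + 7% = 70% of Talus, so Keanu controls Talus.
So Keanu already controls Talus before the transaction.
After the purchase, Keanu holds 16% of Palisade directly.
Keanu controlled Talus already, so this is not a new person acquiring control; every other person's position is unchanged or reduced.
No new person acquires control, so the clause is not triggered.

No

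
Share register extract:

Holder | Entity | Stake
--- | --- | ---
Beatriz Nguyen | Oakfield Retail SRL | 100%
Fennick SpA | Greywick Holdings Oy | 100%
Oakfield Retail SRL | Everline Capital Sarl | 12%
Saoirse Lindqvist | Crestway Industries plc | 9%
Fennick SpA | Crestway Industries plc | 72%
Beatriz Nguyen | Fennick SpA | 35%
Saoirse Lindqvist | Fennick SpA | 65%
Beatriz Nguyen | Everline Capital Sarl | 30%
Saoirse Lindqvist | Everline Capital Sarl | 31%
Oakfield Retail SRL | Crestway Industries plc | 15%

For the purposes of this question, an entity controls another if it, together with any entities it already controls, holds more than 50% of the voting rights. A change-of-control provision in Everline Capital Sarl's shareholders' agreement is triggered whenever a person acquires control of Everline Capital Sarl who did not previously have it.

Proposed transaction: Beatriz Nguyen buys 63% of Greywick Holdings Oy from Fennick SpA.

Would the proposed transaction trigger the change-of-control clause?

No

The purchase adds only to Beatriz's holdings (Fennick's stake shrinks), so Beatriz is the only person who could newly come to control Everline.
Beatriz holds 100% of Oakfield, so Beatriz controls Oakfield.
In Everline, Beatriz's side holds only 30% + 12% = 42%, not > 50%.
So before the transaction, Beatriz does not control Everline.
After the purchase, Beatriz holds 63% of Greywick directly, and Fennick's stake falls to 37%.
Beatriz holds 63% of Greywick, so Beatriz controls Greywick.
After the transaction, Beatriz's side holds 30% + 12% = 42% of Everline, not > 50%, so Beatriz still does not control Everline.
No new person acquires control, so the clause is not triggered.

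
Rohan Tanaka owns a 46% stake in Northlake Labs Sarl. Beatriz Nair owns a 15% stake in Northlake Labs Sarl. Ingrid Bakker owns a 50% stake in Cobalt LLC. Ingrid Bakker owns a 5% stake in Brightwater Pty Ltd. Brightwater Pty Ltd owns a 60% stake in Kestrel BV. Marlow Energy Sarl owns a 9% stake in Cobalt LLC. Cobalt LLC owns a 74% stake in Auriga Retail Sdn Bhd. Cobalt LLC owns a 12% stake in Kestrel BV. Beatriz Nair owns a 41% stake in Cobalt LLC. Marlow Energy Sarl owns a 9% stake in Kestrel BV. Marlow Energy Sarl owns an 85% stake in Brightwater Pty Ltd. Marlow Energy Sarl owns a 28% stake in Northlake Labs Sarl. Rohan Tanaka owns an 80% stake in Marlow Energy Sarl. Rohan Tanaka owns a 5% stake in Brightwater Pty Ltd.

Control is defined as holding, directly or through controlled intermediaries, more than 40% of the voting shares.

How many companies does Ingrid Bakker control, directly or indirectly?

Ingrid holds 50% of Cobalt, so Ingrid controls Cobalt.
Cobalt holds 74% of Auriga, so Ingrid controls Auriga.
No other company's threshold is met.
Ingrid controls 2 companies.

2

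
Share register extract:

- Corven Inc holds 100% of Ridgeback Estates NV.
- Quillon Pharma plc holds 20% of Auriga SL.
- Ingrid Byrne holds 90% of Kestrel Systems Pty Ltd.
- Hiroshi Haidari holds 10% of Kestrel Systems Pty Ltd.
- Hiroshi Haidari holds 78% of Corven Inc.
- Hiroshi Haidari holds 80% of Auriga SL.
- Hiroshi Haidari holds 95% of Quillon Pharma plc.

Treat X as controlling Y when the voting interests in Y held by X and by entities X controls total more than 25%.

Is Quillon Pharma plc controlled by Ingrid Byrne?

No

Ingrid holds 90% of Kestrel, so Ingrid controls Kestrel.
Neither Ingrid nor any entity Ingrid controls holds any voting interest in Quillon.
So Ingrid does not control Quillon.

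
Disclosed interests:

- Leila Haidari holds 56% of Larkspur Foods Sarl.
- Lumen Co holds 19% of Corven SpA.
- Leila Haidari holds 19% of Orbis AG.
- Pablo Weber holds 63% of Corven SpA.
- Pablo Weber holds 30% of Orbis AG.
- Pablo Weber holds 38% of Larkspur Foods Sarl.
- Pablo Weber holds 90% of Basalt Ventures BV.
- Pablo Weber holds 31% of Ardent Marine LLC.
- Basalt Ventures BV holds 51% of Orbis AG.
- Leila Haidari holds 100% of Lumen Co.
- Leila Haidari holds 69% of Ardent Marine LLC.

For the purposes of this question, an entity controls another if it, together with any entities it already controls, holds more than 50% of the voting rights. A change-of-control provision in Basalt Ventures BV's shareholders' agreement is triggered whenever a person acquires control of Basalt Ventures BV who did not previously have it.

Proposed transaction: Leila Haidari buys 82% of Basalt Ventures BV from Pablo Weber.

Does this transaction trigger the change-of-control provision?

The purchase adds only to Leila's holdings (Pablo's stake shrinks), so Leila is the only person who could newly come to control Basalt.
Leila holds 69% of Ardent, so Leila controls Ardent.
Leila holds 100% of Lumen, so Leila controls Lumen.
Leila holds 56% of Larkspur, so Leila controls Larkspur.
Neither Leila nor any entity Leila controls holds any voting interest in Basalt.
So before the transaction, Leila does not control Basalt.
After the purchase, Leila holds 82% of Basalt directly, and Pablo's stake falls to 8%.
Leila holds 82% of Basalt, so Leila controls Basalt.
Leila did not control Basalt before and does after, so the clause is triggered.

Yes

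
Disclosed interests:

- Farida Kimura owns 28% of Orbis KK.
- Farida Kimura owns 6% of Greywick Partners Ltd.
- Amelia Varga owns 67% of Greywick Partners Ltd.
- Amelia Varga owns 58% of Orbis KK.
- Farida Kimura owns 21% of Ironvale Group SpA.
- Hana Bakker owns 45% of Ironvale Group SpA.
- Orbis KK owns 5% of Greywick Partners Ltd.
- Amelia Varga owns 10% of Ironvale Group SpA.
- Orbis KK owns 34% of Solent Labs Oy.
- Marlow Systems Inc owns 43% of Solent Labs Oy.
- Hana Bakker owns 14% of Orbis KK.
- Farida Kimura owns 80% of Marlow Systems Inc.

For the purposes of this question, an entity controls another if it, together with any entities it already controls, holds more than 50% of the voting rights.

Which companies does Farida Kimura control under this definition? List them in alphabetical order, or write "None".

Marlow Systems Inc

Farida holds 80% of Marlow, so Farida controls Marlow.
No other company's threshold is met.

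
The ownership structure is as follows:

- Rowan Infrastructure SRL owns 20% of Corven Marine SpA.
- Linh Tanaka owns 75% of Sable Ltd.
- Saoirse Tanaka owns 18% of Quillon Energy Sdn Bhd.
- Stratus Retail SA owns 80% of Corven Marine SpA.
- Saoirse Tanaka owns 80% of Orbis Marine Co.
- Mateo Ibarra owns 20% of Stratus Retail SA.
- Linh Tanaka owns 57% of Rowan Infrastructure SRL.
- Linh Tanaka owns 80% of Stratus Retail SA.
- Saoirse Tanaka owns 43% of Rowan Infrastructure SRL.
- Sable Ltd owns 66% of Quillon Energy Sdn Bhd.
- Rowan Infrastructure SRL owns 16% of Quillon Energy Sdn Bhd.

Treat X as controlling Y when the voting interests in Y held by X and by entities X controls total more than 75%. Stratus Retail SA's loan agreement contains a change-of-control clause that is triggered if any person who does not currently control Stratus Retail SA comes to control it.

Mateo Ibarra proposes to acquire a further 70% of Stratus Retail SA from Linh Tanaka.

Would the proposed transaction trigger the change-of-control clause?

The purchase adds only to Mateo's holdings (Linh's stake shrinks), so Mateo is the only person who could newly come to control Stratus.
Mateo's largest direct stake is 20% in Stratus, which does not meet the threshold, so Mateo controls no company.
In Stratus, Mateo's side holds only 20%, not > 75%.
So before the transaction, Mateo does not control Stratus.
After the purchase, Mateo's direct stake in Stratus rises to 20% + 70% = 90%, and Linh's stake falls to 10%.
Mateo holds 90% of Stratus, so Mateo controls Stratus.
Mateo did not control Stratus before and does after, so the clause is triggered.

Yes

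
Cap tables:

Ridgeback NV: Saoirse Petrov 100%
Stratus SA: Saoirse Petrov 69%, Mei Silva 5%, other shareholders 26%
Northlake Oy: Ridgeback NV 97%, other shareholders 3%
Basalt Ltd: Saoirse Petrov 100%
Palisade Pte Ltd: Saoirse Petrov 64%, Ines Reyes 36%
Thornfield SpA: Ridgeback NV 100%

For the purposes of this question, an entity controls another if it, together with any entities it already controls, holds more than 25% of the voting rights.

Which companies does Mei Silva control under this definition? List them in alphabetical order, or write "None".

None

Mei's largest direct stake is 5% in Stratus, which does not meet the threshold.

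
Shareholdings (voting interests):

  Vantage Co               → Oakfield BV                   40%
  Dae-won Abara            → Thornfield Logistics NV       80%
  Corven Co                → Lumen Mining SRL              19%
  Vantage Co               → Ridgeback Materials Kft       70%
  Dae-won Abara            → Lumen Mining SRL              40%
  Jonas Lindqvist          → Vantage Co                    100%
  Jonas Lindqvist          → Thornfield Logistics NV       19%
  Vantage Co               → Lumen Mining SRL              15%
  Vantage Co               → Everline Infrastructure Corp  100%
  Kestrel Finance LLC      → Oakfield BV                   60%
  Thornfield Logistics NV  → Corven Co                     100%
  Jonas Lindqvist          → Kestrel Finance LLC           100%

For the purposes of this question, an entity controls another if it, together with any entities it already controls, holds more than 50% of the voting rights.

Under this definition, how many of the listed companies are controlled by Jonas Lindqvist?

5

Jonas holds 100% of Vantage, so Jonas controls Vantage.
Jonas holds 100% of Kestrel, so Jonas controls Kestrel.
Vantage holds 100% of Everline, so Jonas controls Everline.
Vantage and Kestrel together hold 40% + 60% = 100% of Oakfield, so Jonas controls Oakfield.
Vantage holds 70% of Ridgeback, so Jonas controls Ridgeback.
No other company's threshold is met.
Jonas controls 5 companies.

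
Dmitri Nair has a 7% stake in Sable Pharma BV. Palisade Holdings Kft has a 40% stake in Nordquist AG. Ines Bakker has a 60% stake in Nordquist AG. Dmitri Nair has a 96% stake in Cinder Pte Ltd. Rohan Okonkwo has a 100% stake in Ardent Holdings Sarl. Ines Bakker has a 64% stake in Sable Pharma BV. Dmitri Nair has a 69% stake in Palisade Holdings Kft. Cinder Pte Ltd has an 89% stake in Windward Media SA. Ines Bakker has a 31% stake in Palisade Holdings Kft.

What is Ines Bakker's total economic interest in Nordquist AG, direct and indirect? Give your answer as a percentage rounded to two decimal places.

72.40%

Ines reaches Nordquist along 2 paths.
Via Palisade: 31% × 40% = 12.4%.
Direct stake: 60% = 60%.
Total: 12.4% + 60% = 72.4%.
Rounded: 72.40%.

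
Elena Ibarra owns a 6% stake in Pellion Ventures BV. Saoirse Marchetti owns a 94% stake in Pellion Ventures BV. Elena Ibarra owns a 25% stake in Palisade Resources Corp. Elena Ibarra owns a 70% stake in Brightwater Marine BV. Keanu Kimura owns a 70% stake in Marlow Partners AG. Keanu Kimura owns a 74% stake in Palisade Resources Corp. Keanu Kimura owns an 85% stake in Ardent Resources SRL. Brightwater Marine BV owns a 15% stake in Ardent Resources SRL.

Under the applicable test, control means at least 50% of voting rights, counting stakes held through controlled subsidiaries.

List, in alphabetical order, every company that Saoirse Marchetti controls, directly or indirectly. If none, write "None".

Saoirse holds 94% of Pellion, so Saoirse controls Pellion.
No other company's threshold is met.

Pellion Ventures BV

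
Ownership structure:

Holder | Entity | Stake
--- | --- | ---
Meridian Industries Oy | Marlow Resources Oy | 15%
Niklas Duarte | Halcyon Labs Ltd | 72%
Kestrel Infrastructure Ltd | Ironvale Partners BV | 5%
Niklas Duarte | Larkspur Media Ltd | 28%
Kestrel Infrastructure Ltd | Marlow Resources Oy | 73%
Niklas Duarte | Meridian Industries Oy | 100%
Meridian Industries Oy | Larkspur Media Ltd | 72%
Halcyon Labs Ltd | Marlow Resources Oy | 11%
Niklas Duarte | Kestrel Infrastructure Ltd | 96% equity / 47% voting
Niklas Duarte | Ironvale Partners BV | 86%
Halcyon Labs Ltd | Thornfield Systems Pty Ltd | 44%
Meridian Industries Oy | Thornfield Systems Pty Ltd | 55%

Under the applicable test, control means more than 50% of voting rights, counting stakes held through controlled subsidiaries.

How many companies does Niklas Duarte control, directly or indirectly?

5

Niklas holds 72% of Halcyon, so Niklas controls Halcyon.
Niklas holds 100% of Meridian, so Niklas controls Meridian.
Meridian and Halcyon together hold 55% + 44% = 99% of Thornfield, so Niklas controls Thornfield.
Niklas holds 86% of Ironvale, so Niklas controls Ironvale.
Meridian and Niklas together hold 72% + 28% = 100% of Larkspur, so Niklas controls Larkspur.
No other company's threshold is met.
Niklas controls 5 companies.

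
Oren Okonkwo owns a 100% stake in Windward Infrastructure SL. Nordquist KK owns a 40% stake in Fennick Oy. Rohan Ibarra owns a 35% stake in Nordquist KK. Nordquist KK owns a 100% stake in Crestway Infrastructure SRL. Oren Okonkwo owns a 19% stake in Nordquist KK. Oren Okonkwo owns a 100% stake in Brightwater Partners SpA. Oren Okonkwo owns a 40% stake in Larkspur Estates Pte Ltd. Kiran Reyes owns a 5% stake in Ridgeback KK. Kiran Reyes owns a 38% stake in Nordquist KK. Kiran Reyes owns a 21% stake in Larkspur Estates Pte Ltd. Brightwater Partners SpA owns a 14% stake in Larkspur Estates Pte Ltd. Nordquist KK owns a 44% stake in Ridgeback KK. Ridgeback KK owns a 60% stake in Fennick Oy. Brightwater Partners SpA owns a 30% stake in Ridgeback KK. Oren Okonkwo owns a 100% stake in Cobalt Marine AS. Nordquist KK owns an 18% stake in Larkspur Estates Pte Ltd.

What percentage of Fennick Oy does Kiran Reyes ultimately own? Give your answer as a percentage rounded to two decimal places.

28.23%

Kiran reaches Fennick along 3 paths.
Via Nordquist: 38% × 40% = 15.2%.
Via Ridgeback: 5% × 60% = 3%.
Via Nordquist → Ridgeback: 38% × 44% × 60% = 10.032%.
Total: 15.2% + 3% + 10.032% = 28.232%.
Rounded: 28.23%.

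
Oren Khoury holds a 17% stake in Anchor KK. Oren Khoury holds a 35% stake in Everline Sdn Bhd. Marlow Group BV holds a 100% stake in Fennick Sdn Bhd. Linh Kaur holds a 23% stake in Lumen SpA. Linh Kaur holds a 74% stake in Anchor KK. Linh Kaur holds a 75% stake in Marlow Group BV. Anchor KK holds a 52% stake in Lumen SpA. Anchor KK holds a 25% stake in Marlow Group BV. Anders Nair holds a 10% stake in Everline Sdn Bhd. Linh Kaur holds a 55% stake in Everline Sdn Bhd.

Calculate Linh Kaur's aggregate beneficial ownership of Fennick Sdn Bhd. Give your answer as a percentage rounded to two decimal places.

93.50%

Linh reaches Fennick along 2 paths.
Via Anchor → Marlow: 74% × 25% × 100% = 18.5%.
Via Marlow: 75% × 100% = 75%.
Total: 18.5% + 75% = 93.5%.
Rounded: 93.50%.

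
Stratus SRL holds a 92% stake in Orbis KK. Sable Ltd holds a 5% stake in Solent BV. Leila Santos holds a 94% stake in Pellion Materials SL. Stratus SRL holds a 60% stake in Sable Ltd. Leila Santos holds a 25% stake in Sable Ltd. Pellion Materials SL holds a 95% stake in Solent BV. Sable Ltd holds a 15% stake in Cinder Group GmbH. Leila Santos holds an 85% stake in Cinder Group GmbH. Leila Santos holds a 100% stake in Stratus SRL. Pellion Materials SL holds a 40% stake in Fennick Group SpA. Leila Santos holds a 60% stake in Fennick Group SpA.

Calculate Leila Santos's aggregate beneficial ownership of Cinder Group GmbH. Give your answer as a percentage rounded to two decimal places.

Leila reaches Cinder along 3 paths.
Direct stake: 85% = 85%.
Via Stratus → Sable: 100% × 60% × 15% = 9%.
Via Sable: 25% × 15% = 3.75%.
Total: 85% + 9% + 3.75% = 97.75%.

97.75%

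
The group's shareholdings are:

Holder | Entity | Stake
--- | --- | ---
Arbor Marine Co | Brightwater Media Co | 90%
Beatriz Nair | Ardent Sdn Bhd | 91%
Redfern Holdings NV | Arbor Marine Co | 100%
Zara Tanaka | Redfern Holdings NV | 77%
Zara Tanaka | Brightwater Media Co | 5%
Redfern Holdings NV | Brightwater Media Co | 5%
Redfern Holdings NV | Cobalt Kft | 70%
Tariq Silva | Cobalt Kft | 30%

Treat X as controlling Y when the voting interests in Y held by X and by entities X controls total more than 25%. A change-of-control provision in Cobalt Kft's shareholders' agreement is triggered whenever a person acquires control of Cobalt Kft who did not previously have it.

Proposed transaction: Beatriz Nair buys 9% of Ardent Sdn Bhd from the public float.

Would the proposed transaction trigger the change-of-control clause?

The purchase changes only Beatriz's holdings, so Beatriz is the only person who could newly come to control Cobalt.
Beatriz holds 91% of Ardent, so Beatriz controls Ardent.
Neither Beatriz nor any entity Beatriz controls holds any voting interest in Cobalt.
So before the transaction, Beatriz does not control Cobalt.
After the purchase, Beatriz's direct stake in Ardent rises to 91% + 9% = 100%.
Beatriz holds 100% of Ardent, so Beatriz controls Ardent.
After the transaction, neither Beatriz nor any entity Beatriz controls holds a voting interest in Cobalt, so Beatriz still does not control it.
No new person acquires control, so the clause is not triggered.

No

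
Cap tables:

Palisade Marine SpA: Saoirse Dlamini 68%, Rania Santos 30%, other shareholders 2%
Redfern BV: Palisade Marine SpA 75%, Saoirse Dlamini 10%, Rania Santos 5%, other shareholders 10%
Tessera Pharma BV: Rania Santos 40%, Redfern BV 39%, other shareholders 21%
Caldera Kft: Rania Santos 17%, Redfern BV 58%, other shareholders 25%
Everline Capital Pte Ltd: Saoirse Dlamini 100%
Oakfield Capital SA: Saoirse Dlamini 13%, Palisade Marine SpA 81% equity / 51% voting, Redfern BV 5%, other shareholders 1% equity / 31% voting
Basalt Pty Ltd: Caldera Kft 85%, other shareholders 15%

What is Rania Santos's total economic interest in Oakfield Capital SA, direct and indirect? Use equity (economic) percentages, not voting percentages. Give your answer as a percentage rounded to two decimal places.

Rania reaches Oakfield along 3 paths.
Via Palisade: 30% × 81% = 24.3%.
Via Palisade → Redfern: 30% × 75% × 5% = 1.125%.
Via Redfern: 5% × 5% = 0.25%.
Total: 24.3% + 1.125% + 0.25% = 25.675%.
Rounded: 25.68%.

25.68%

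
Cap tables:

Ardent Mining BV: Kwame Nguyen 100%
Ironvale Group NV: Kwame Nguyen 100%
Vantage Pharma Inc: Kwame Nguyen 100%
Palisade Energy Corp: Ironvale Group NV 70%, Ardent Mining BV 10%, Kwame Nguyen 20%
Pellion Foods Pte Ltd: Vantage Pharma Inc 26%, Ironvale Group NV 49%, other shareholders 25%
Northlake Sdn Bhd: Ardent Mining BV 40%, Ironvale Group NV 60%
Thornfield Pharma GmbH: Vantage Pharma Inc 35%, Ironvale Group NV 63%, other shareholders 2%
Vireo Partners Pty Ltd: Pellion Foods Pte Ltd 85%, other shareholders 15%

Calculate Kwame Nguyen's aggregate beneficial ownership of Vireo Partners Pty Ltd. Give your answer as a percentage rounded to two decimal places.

63.75%

Kwame reaches Vireo along 2 paths.
Via Vantage → Pellion: 100% × 26% × 85% = 22.1%.
Via Ironvale → Pellion: 100% × 49% × 85% = 41.65%.
Total: 22.1% + 41.65% = 63.75%.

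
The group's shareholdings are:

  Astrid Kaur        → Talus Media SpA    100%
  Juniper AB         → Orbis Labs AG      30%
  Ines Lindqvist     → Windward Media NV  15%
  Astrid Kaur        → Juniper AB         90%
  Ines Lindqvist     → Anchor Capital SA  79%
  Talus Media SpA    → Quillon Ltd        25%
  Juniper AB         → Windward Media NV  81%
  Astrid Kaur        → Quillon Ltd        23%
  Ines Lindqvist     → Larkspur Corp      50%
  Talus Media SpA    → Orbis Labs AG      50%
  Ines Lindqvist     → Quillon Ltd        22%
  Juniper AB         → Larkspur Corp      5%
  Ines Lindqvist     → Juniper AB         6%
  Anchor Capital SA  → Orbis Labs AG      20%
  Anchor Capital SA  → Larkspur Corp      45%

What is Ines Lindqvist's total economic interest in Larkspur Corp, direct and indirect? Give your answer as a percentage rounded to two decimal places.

Ines reaches Larkspur along 3 paths.
Direct stake: 50% = 50%.
Via Anchor: 79% × 45% = 35.55%.
Via Juniper: 6% × 5% = 0.3%.
Total: 50% + 35.55% + 0.3% = 85.85%.

85.85%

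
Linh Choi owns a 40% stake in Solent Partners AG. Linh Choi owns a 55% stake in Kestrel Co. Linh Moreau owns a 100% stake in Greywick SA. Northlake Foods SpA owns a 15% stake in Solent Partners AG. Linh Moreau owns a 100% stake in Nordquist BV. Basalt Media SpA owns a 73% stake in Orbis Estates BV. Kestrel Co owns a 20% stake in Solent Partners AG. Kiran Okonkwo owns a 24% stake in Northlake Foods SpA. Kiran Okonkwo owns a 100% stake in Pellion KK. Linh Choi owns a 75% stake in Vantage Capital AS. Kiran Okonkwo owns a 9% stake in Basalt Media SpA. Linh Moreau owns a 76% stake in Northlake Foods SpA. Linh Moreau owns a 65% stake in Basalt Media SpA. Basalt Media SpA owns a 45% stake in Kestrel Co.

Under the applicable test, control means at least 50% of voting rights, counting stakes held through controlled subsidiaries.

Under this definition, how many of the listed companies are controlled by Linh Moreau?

5

Linh Moreau holds 65% of Basalt, so Linh Moreau controls Basalt.
Linh Moreau holds 100% of Nordquist, so Linh Moreau controls Nordquist.
Linh Moreau holds 76% of Northlake, so Linh Moreau controls Northlake.
Basalt holds 73% of Orbis, so Linh Moreau controls Orbis.
Linh Moreau holds 100% of Greywick, so Linh Moreau controls Greywick.
No other company's threshold is met.
Linh Moreau controls 5 companies.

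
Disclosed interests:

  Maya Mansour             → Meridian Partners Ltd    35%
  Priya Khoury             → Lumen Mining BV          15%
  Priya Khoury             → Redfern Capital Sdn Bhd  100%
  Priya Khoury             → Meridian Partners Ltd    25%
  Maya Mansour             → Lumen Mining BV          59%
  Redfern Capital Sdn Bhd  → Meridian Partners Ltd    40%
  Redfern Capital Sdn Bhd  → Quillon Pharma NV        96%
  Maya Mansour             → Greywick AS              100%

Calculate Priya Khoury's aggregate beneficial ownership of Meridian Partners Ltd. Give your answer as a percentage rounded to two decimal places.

Priya reaches Meridian along 2 paths.
Via Redfern: 100% × 40% = 40%.
Direct stake: 25% = 25%.
Total: 40% + 25% = 65%.
Rounded: 65.00%.

65.00%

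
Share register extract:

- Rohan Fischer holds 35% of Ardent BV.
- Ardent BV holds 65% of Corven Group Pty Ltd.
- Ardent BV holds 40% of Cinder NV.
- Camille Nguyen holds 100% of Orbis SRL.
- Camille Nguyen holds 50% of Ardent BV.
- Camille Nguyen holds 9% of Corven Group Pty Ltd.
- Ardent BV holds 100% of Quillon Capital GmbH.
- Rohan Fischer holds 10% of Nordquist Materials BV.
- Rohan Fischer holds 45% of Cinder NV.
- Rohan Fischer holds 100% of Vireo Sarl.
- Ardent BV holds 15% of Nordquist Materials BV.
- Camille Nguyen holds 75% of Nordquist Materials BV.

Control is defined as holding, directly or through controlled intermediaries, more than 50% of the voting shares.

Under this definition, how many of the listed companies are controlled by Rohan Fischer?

1

Rohan holds 100% of Vireo, so Rohan controls Vireo.
No other company's threshold is met.
Rohan controls 1 company.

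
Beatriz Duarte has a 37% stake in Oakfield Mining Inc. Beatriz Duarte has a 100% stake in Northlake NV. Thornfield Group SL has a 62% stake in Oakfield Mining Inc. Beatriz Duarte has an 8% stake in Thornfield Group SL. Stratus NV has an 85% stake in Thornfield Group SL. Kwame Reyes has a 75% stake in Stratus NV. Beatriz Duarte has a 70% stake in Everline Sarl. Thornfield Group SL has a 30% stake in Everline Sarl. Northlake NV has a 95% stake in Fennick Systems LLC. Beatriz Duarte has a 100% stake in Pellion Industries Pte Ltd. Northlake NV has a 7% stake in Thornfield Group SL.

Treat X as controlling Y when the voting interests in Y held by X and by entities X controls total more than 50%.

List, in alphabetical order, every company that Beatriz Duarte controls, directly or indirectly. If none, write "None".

Everline Sarl, Fennick Systems LLC, Northlake NV, Pellion Industries Pte Ltd

Beatriz holds 100% of Pellion, so Beatriz controls Pellion.
Beatriz holds 100% of Northlake, so Beatriz controls Northlake.
Northlake holds 95% of Fennick, so Beatriz controls Fennick.
Beatriz holds 70% of Everline, so Beatriz controls Everline.
No other company's threshold is met.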